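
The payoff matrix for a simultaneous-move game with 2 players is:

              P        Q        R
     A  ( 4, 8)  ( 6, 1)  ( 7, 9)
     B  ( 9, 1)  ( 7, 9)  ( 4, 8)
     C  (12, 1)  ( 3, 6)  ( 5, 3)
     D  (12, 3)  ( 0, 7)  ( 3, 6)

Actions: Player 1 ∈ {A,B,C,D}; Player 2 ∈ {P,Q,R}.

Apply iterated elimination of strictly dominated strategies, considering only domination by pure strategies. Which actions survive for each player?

P2 drop P (R beats it: A:9>8 B:8>1 C:3>1 D:6>3)
P1 drop C (A beats it: Q:6>3 R:7>5)
P1 drop D (A beats it: Q:6>0 R:7>3)
P1→{A,B} P2→{Q,R}

Remaining: P1:{A,B} P2:{Q,R}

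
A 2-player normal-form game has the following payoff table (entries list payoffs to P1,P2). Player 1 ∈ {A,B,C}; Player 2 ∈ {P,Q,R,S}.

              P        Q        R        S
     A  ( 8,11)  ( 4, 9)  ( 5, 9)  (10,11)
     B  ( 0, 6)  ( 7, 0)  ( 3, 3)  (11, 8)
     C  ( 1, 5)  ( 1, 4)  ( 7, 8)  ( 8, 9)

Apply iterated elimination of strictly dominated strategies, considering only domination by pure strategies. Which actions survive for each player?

Survivors P1:{A,B} P2:{P,S}

P2 drop Q (P beats it: A:11>9 B:6>0 C:5>4)
P2 drop R (S beats it: A:11>9 B:8>3 C:9>8)
P1 drop C (A beats it: P:8>1 S:10>8)
P1→{A,B} P2→{P,S}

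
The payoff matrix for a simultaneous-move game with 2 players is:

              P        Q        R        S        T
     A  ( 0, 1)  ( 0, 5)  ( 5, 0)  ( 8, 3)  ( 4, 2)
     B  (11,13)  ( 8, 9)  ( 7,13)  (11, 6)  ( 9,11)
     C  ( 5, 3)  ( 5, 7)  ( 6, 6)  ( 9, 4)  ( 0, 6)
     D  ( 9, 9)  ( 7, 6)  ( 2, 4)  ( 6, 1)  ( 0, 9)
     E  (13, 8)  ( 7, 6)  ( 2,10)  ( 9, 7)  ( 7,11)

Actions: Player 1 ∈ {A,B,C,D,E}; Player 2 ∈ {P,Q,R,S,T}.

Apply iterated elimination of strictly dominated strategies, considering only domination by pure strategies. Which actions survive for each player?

Remaining: P1:{B,E} P2:{P,R,T}

P1 drop A (B beats it: P:11>0 Q:8>0 R:7>5 S:11>8 T:9>4)
P1 drop C (B beats it: P:11>5 Q:8>5 R:7>6 S:11>9 T:9>0)
P1 drop D (B beats it: P:11>9 Q:8>7 R:7>2 S:11>6 T:9>0)
P2 drop Q (P beats it: B:13>9 E:8>6)
P2 drop S (P beats it: B:13>6 E:8>7)
P1→{B,E} P2→{P,R,T}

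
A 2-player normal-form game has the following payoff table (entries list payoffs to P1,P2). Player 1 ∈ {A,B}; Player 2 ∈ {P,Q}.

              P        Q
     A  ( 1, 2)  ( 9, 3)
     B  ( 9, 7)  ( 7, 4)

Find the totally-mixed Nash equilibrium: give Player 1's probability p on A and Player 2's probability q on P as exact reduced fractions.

P1 indiff ⇒ q·1+(1-q)·9 = q·9+(1-q)·7 ⇒ q(-8) = (1-q)(-2) ⇒ q = 1/5
P2 indiff ⇒ p·2+(1-p)·7 = p·3+(1-p)·4 ⇒ p(-1) = (1-p)(-3) ⇒ p = 3/4

P1 mixes 3/4 on A; P2 mixes 1/5 on P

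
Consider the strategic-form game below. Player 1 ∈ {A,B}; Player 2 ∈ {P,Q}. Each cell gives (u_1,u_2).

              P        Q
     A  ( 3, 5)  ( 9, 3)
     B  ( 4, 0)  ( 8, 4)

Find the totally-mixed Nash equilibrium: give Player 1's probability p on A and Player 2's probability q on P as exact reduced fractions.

P1 mixes 2/3 on A; P2 mixes 1/2 on P

P1 indiff ⇒ q·3+(1-q)·9 = q·4+(1-q)·8 ⇒ q(-1) = (1-q)(-1) ⇒ q = 1/2
P2 indiff ⇒ p·5+(1-p)·0 = p·3+(1-p)·4 ⇒ p(2) = (1-p)(4) ⇒ p = 2/3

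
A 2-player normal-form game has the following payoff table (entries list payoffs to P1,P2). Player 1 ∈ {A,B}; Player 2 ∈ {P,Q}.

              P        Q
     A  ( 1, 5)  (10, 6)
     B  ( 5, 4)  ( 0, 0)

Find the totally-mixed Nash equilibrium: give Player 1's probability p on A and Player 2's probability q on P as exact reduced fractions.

P1 indiff ⇒ q·1+(1-q)·10 = q·5+(1-q)·0 ⇒ q(-4) = (1-q)(-10) ⇒ q = 5/7
P2 indiff ⇒ p·5+(1-p)·4 = p·6+(1-p)·0 ⇒ p(-1) = (1-p)(-4) ⇒ p = 4/5

P1 mixes 4/5 on A; P2 mixes 5/7 on P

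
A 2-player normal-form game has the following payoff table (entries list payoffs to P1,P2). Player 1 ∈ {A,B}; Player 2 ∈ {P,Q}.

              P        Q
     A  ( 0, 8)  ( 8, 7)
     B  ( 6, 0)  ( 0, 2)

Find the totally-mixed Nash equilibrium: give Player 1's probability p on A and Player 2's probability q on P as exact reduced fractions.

p=2/3, q=4/7

P1 indiff ⇒ q·0+(1-q)·8 = q·6+(1-q)·0 ⇒ q(-6) = (1-q)(-8) ⇒ q = 4/7
P2 indiff ⇒ p·8+(1-p)·0 = p·7+(1-p)·2 ⇒ p(1) = (1-p)(2) ⇒ p = 2/3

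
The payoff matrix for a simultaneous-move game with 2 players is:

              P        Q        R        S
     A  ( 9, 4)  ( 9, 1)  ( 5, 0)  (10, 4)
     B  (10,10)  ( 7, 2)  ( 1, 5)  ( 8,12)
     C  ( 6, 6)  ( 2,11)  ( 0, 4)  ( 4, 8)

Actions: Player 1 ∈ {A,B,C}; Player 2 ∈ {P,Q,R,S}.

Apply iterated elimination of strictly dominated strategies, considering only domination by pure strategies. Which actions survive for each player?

P1 drop C (A beats it: P:9>6 Q:9>2 R:5>0 S:10>4)
P2 drop Q (P beats it: A:4>1 B:10>2)
P2 drop R (P beats it: A:4>0 B:10>5)
P1→{A,B} P2→{P,S}

IESDS → P1:{A,B} P2:{P,S}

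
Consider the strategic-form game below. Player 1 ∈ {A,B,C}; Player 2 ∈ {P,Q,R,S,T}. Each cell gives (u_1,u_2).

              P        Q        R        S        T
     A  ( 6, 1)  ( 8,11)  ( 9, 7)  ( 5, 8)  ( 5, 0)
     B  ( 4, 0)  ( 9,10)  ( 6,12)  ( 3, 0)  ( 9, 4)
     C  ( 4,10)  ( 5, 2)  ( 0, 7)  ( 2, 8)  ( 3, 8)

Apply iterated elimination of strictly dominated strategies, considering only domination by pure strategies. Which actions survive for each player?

P1 drop C (A beats it: P:6>4 Q:8>5 R:9>0 S:5>2 T:5>3)
P2 drop P (Q beats it: A:11>1 B:10>0)
P2 drop S (Q beats it: A:11>8 B:10>0)
P2 drop T (Q beats it: A:11>0 B:10>4)
P1→{A,B} P2→{Q,R}

IESDS → P1:{A,B} P2:{Q,R}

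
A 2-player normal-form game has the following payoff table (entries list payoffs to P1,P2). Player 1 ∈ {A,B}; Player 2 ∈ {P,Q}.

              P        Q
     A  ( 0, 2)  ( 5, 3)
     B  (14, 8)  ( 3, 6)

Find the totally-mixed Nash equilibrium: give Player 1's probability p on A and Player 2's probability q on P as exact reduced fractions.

P1 mixes 2/3 on A; P2 mixes 1/8 on P

P1 indiff ⇒ q·0+(1-q)·5 = q·14+(1-q)·3 ⇒ q(-14) = (1-q)(-2) ⇒ q = 1/8
P2 indiff ⇒ p·2+(1-p)·8 = p·3+(1-p)·6 ⇒ p(-1) = (1-p)(-2) ⇒ p = 2/3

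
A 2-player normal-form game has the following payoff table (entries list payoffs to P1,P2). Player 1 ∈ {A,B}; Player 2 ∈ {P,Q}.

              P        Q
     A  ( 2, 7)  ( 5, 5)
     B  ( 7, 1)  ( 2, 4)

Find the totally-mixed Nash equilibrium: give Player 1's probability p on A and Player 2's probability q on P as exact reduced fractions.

p=3/5, q=3/8

P1 indiff ⇒ q·2+(1-q)·5 = q·7+(1-q)·2 ⇒ q(-5) = (1-q)(-3) ⇒ q = 3/8
P2 indiff ⇒ p·7+(1-p)·1 = p·5+(1-p)·4 ⇒ p(2) = (1-p)(3) ⇒ p = 3/5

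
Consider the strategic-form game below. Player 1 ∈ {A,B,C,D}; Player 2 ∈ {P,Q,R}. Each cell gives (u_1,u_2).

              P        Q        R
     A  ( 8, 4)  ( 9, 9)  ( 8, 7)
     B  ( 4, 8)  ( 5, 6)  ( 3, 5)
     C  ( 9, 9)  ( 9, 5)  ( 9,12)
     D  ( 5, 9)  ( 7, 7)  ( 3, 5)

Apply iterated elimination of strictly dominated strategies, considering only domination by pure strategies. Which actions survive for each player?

IESDS → P1:{A,C} P2:{Q,R}

P1 drop B (A beats it: P:8>4 Q:9>5 R:8>3)
P1 drop D (A beats it: P:8>5 Q:9>7 R:8>3)
P2 drop P (R beats it: A:7>4 C:12>9)
P1→{A,C} P2→{Q,R}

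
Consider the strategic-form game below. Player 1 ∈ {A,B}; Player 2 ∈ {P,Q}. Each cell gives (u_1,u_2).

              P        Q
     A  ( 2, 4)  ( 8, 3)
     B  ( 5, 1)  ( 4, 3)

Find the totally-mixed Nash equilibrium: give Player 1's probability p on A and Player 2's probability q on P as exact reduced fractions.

(p,q) = (2/3, 4/7)

P1 indiff ⇒ q·2+(1-q)·8 = q·5+(1-q)·4 ⇒ q(-3) = (1-q)(-4) ⇒ q = 4/7
P2 indiff ⇒ p·4+(1-p)·1 = p·3+(1-p)·3 ⇒ p(1) = (1-p)(2) ⇒ p = 2/3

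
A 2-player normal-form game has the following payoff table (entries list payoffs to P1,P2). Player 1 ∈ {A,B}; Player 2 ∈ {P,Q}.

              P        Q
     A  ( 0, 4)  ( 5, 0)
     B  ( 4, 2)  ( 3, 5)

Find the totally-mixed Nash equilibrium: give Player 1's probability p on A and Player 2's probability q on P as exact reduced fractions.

P1 mixes 3/7 on A; P2 mixes 1/3 on P

P1 indiff ⇒ q·0+(1-q)·5 = q·4+(1-q)·3 ⇒ q(-4) = (1-q)(-2) ⇒ q = 1/3
P2 indiff ⇒ p·4+(1-p)·2 = p·0+(1-p)·5 ⇒ p(4) = (1-p)(3) ⇒ p = 3/7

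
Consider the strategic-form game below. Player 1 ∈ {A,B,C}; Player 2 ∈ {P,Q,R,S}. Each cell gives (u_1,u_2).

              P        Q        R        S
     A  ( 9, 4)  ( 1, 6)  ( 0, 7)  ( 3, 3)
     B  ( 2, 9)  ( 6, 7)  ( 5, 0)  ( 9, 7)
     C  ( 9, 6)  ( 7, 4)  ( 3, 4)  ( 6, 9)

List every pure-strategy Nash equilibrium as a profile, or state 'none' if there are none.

No pure NE.

(A,P): not NE [P2→R gives 7>4]
(A,Q): not NE [P1→C gives 7>1; P2→R gives 7>6]
(A,R): not NE [P1→B gives 5>0]
(A,S): not NE [P1→B gives 9>3; P2→R gives 7>3]
(B,P): not NE [P1→C gives 9>2]
(B,Q): not NE [P1→C gives 7>6; P2→P gives 9>7]
(B,R): not NE [P2→P gives 9>0]
(B,S): not NE [P2→P gives 9>7]
(C,P): not NE [P2→S gives 9>6]
(C,Q): not NE [P2→S gives 9>4]
(C,R): not NE [P1→B gives 5>3; P2→S gives 9>4]
(C,S): not NE [P1→B gives 9>6]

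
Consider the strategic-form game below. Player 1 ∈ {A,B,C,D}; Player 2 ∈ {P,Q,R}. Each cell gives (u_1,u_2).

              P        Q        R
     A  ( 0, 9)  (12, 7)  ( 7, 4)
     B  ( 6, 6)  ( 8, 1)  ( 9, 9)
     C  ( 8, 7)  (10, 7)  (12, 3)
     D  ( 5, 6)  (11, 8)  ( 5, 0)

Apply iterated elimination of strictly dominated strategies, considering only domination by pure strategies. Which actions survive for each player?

Survivors P1:{A,C,D} P2:{P,Q}

P1 drop B (C beats it: P:8>6 Q:10>8 R:12>9)
P2 drop R (P beats it: A:9>4 C:7>3 D:6>0)
P1→{A,C,D} P2→{P,Q}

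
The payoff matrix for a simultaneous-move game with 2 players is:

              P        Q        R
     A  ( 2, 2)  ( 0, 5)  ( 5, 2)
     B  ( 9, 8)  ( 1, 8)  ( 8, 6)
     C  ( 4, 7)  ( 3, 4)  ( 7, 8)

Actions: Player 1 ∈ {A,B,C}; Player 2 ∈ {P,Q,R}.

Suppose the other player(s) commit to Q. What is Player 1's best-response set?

u_1(A vs Q) = 0
u_1(B vs Q) = 1
u_1(C vs Q) = 3
max payoff 3 at {C}

argmax u_1 = {C}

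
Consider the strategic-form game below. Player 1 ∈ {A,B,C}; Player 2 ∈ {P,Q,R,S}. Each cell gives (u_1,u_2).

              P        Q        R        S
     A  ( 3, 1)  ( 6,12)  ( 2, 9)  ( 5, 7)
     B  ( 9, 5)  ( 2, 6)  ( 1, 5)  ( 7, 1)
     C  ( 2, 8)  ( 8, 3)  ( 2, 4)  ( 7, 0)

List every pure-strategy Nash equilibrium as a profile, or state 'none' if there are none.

No pure NE.

(A,P): not NE [P1→B gives 9>3; P2→Q gives 12>1]
(A,Q): not NE [P1→C gives 8>6]
(A,R): not NE [P2→Q gives 12>9]
(A,S): not NE [P1→C gives 7>5; P2→Q gives 12>7]
(B,P): not NE [P2→Q gives 6>5]
(B,Q): not NE [P1→C gives 8>2]
(B,R): not NE [P1→C gives 2>1; P2→Q gives 6>5]
(B,S): not NE [P2→Q gives 6>1]
(C,P): not NE [P1→B gives 9>2]
(C,Q): not NE [P2→P gives 8>3]
(C,R): not NE [P2→P gives 8>4]
(C,S): not NE [P2→P gives 8>0]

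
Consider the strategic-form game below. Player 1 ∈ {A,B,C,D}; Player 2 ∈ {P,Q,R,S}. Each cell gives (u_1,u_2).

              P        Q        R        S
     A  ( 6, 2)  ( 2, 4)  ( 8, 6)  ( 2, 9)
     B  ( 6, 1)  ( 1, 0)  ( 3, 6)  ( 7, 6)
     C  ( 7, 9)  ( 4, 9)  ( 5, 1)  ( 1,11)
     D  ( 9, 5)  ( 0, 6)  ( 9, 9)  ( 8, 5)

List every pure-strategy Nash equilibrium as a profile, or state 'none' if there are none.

NE set: (D,R)

(A,P): not NE [P1→D gives 9>6; P2→S gives 9>2]
(A,Q): not NE [P1→C gives 4>2; P2→S gives 9>4]
(A,R): not NE [P1→D gives 9>8; P2→S gives 9>6]
(A,S): not NE [P1→D gives 8>2]
(B,P): not NE [P1→D gives 9>6; P2→S gives 6>1]
(B,Q): not NE [P1→C gives 4>1; P2→S gives 6>0]
(B,R): not NE [P1→D gives 9>3]
(B,S): not NE [P1→D gives 8>7]
(C,P): not NE [P1→D gives 9>7; P2→S gives 11>9]
(C,Q): not NE [P2→S gives 11>9]
(C,R): not NE [P1→D gives 9>5; P2→S gives 11>1]
(C,S): not NE [P1→D gives 8>1]
(D,P): not NE [P2→R gives 9>5]
(D,Q): not NE [P1→C gives 4>0; P2→R gives 9>6]
(D,R): NE
(D,S): not NE [P2→R gives 9>5]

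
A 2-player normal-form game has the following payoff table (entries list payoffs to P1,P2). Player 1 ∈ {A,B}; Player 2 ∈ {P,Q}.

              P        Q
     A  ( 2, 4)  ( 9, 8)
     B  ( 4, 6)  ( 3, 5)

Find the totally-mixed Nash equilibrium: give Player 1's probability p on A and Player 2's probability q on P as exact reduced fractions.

P1 indiff ⇒ q·2+(1-q)·9 = q·4+(1-q)·3 ⇒ q(-2) = (1-q)(-6) ⇒ q = 3/4
P2 indiff ⇒ p·4+(1-p)·6 = p·8+(1-p)·5 ⇒ p(-4) = (1-p)(-1) ⇒ p = 1/5

p=1/5, q=3/4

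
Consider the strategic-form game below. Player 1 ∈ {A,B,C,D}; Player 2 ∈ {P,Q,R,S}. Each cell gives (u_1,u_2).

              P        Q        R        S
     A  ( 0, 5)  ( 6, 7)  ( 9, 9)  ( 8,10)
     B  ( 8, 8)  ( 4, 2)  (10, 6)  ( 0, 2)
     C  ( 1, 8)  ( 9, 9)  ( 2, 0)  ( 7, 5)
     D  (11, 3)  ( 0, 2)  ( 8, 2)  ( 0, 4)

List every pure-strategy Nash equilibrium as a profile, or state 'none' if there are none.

(A,P): not NE [P1→D gives 11>0; P2→S gives 10>5]
(A,Q): not NE [P1→C gives 9>6; P2→S gives 10>7]
(A,R): not NE [P1→B gives 10>9; P2→S gives 10>9]
(A,S): NE
(B,P): not NE [P1→D gives 11>8]
(B,Q): not NE [P1→C gives 9>4; P2→P gives 8>2]
(B,R): not NE [P2→P gives 8>6]
(B,S): not NE [P1→A gives 8>0; P2→P gives 8>2]
(C,P): not NE [P1→D gives 11>1; P2→Q gives 9>8]
(C,Q): NE
(C,R): not NE [P1→B gives 10>2; P2→Q gives 9>0]
(C,S): not NE [P1→A gives 8>7; P2→Q gives 9>5]
(D,P): not NE [P2→S gives 4>3]
(D,Q): not NE [P1→C gives 9>0; P2→S gives 4>2]
(D,R): not NE [P1→B gives 10>8; P2→S gives 4>2]
(D,S): not NE [P1→A gives 8>0]

Nash profiles: (A,S), (C,Q)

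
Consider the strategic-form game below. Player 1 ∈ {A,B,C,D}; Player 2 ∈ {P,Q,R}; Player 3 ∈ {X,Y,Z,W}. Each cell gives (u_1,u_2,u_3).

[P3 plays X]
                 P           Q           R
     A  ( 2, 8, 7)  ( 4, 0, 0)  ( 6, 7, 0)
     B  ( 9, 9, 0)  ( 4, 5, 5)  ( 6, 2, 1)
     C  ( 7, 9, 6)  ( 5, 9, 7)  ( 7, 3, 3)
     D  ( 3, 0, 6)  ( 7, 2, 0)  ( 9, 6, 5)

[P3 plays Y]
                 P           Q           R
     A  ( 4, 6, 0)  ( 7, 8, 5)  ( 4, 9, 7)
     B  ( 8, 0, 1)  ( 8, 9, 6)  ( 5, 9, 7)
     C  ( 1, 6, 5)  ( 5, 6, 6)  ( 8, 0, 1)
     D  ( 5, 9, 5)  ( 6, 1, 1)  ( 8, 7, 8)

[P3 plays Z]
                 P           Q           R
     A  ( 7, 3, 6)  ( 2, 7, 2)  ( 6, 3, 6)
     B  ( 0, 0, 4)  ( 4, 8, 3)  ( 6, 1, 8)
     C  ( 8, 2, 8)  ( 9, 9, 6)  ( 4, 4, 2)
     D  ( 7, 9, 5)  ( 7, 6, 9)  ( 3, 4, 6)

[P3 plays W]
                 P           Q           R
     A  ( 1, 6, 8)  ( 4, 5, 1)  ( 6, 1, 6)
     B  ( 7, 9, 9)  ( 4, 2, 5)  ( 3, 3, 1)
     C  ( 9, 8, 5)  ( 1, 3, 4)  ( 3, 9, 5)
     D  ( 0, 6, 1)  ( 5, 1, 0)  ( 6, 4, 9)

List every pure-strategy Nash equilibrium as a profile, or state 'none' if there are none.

(A,P,X): not NE [P1→B gives 9>2; P3→W gives 8>7]
(A,P,Y): not NE [P1→B gives 8>4; P2→R gives 9>6; P3→W gives 8>0]
(A,P,Z): not NE [P1→C gives 8>7; P2→Q gives 7>3; P3→W gives 8>6]
(A,P,W): not NE [P1→C gives 9>1]
(A,Q,X): not NE [P1→D gives 7>4; P2→P gives 8>0; P3→Y gives 5>0]
(A,Q,Y): not NE [P1→B gives 8>7; P2→R gives 9>8]
(A,Q,Z): not NE [P1→C gives 9>2; P3→Y gives 5>2]
(A,Q,W): not NE [P1→D gives 5>4; P2→P gives 6>5; P3→Y gives 5>1]
(A,R,X): not NE [P1→D gives 9>6; P2→P gives 8>7; P3→Y gives 7>0]
(A,R,Y): not NE [P1→D gives 8>4]
(A,R,Z): not NE [P2→Q gives 7>3; P3→Y gives 7>6]
(A,R,W): not NE [P2→P gives 6>1; P3→Y gives 7>6]
(B,P,X): not NE [P3→W gives 9>0]
(B,P,Y): not NE [P2→R gives 9>0; P3→W gives 9>1]
(B,P,Z): not NE [P1→C gives 8>0; P2→Q gives 8>0; P3→W gives 9>4]
(B,P,W): not NE [P1→C gives 9>7]
(B,Q,X): not NE [P1→D gives 7>4; P2→P gives 9>5; P3→Y gives 6>5]
(B,Q,Y): NE
(B,Q,Z): not NE [P1→C gives 9>4; P3→Y gives 6>3]
(B,Q,W): not NE [P1→D gives 5>4; P2→P gives 9>2; P3→Y gives 6>5]
(B,R,X): not NE [P1→D gives 9>6; P2→P gives 9>2; P3→Z gives 8>1]
(B,R,Y): not NE [P1→D gives 8>5; P3→Z gives 8>7]
(B,R,Z): not NE [P2→Q gives 8>1]
(B,R,W): not NE [P1→D gives 6>3; P2→P gives 9>3; P3→Z gives 8>1]
(C,P,X): not NE [P1→B gives 9>7; P3→Z gives 8>6]
(C,P,Y): not NE [P1→B gives 8>1; P3→Z gives 8>5]
(C,P,Z): not NE [P2→Q gives 9>2]
(C,P,W): not NE [P2→R gives 9>8; P3→Z gives 8>5]
(C,Q,X): not NE [P1→D gives 7>5]
(C,Q,Y): not NE [P1→B gives 8>5; P3→X gives 7>6]
(C,Q,Z): not NE [P3→X gives 7>6]
(C,Q,W): not NE [P1→D gives 5>1; P2→R gives 9>3; P3→X gives 7>4]
(C,R,X): not NE [P1→D gives 9>7; P2→Q gives 9>3; P3→W gives 5>3]
(C,R,Y): not NE [P2→Q gives 6>0; P3→W gives 5>1]
(C,R,Z): not NE [P1→B gives 6>4; P2→Q gives 9>4; P3→W gives 5>2]
(C,R,W): not NE [P1→D gives 6>3]
(D,P,X): not NE [P1→B gives 9>3; P2→R gives 6>0]
(D,P,Y): not NE [P1→B gives 8>5; P3→X gives 6>5]
(D,P,Z): not NE [P1→C gives 8>7; P3→X gives 6>5]
(D,P,W): not NE [P1→C gives 9>0; P3→X gives 6>1]
(D,Q,X): not NE [P2→R gives 6>2; P3→Z gives 9>0]
(D,Q,Y): not NE [P1→B gives 8>6; P2→P gives 9>1; P3→Z gives 9>1]
(D,Q,Z): not NE [P1→C gives 9>7; P2→P gives 9>6]
(D,Q,W): not NE [P2→P gives 6>1; P3→Z gives 9>0]
(D,R,X): not NE [P3→W gives 9>5]
(D,R,Y): not NE [P2→P gives 9>7; P3→W gives 9>8]
(D,R,Z): not NE [P1→B gives 6>3; P2→P gives 9>4; P3→W gives 9>6]
(D,R,W): not NE [P2→P gives 6>4]

PSNE = {(B,Q,Y)}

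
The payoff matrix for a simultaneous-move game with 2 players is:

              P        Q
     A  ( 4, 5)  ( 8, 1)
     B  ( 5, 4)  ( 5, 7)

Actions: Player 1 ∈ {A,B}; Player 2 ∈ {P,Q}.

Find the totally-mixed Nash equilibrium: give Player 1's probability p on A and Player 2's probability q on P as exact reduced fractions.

(p,q) = (3/7, 3/4)

P1 indiff ⇒ q·4+(1-q)·8 = q·5+(1-q)·5 ⇒ q(-1) = (1-q)(-3) ⇒ q = 3/4
P2 indiff ⇒ p·5+(1-p)·4 = p·1+(1-p)·7 ⇒ p(4) = (1-p)(3) ⇒ p = 3/7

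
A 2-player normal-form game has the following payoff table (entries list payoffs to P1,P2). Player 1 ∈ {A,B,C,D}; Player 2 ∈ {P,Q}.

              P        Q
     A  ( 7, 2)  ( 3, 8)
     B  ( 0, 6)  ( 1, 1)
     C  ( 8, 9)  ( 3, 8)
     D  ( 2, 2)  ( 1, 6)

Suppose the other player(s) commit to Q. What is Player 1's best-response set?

P1 best: {A,C}

u_1(A vs Q) = 3
u_1(B vs Q) = 1
u_1(C vs Q) = 3
u_1(D vs Q) = 1
max payoff 3 at {A,C}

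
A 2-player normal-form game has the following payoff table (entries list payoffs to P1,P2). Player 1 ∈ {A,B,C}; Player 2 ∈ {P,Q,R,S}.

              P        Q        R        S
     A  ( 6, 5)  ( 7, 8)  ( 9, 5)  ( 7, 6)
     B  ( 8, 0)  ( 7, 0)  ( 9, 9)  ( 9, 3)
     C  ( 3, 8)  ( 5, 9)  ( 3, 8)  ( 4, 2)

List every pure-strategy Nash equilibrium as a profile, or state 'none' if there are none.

(A,P): not NE [P1→B gives 8>6; P2→Q gives 8>5]
(A,Q): NE
(A,R): not NE [P2→Q gives 8>5]
(A,S): not NE [P1→B gives 9>7; P2→Q gives 8>6]
(B,P): not NE [P2→R gives 9>0]
(B,Q): not NE [P2→R gives 9>0]
(B,R): NE
(B,S): not NE [P2→R gives 9>3]
(C,P): not NE [P1→B gives 8>3; P2→Q gives 9>8]
(C,Q): not NE [P1→B gives 7>5]
(C,R): not NE [P1→B gives 9>3; P2→Q gives 9>8]
(C,S): not NE [P1→B gives 9>4; P2→Q gives 9>2]

Nash profiles: (A,Q), (B,R)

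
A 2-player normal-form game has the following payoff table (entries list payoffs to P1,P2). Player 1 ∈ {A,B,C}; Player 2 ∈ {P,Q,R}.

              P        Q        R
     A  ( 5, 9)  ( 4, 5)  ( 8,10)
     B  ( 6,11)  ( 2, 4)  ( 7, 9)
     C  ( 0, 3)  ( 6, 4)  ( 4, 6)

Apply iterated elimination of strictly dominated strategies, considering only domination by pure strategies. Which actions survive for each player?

P2 drop Q (R beats it: A:10>5 B:9>4 C:6>4)
P1 drop C (A beats it: P:5>0 R:8>4)
P1→{A,B} P2→{P,R}

Survivors P1:{A,B} P2:{P,R}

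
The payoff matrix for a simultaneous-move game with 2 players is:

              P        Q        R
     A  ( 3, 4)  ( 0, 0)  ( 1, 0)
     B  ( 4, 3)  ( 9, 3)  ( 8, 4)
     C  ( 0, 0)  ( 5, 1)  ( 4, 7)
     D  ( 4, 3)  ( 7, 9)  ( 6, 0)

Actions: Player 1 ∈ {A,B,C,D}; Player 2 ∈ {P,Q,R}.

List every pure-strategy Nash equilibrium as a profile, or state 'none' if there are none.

(A,P): not NE [P1→D gives 4>3]
(A,Q): not NE [P1→B gives 9>0; P2→P gives 4>0]
(A,R): not NE [P1→B gives 8>1; P2→P gives 4>0]
(B,P): not NE [P2→R gives 4>3]
(B,Q): not NE [P2→R gives 4>3]
(B,R): NE
(C,P): not NE [P1→D gives 4>0; P2→R gives 7>0]
(C,Q): not NE [P1→B gives 9>5; P2→R gives 7>1]
(C,R): not NE [P1→B gives 8>4]
(D,P): not NE [P2→Q gives 9>3]
(D,Q): not NE [P1→B gives 9>7]
(D,R): not NE [P1→B gives 8>6; P2→Q gives 9>0]

NE set: (B,R)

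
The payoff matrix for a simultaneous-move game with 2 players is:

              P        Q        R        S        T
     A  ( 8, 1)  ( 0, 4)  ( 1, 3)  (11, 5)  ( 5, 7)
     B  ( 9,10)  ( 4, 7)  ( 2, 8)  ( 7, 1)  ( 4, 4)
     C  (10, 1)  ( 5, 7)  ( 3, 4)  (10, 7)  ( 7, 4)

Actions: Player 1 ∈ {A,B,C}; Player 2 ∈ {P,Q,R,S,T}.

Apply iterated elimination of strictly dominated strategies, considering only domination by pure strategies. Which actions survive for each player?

P1 drop B (C beats it: P:10>9 Q:5>4 R:3>2 S:10>7 T:7>4)
P2 drop P (Q beats it: A:4>1 C:7>1)
P2 drop R (Q beats it: A:4>3 C:7>4)
P1→{A,C} P2→{Q,S,T}

Survivors P1:{A,C} P2:{Q,S,T}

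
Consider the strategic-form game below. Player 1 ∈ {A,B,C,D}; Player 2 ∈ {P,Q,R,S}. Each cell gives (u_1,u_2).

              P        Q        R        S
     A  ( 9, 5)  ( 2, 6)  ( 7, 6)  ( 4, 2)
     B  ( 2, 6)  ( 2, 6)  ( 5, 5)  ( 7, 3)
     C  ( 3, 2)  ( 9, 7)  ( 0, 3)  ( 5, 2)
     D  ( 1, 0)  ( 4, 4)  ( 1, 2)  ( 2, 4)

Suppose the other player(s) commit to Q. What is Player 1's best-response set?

BR_1 = {C}

u_1(A vs Q) = 2
u_1(B vs Q) = 2
u_1(C vs Q) = 9
u_1(D vs Q) = 4
max payoff 9 at {C}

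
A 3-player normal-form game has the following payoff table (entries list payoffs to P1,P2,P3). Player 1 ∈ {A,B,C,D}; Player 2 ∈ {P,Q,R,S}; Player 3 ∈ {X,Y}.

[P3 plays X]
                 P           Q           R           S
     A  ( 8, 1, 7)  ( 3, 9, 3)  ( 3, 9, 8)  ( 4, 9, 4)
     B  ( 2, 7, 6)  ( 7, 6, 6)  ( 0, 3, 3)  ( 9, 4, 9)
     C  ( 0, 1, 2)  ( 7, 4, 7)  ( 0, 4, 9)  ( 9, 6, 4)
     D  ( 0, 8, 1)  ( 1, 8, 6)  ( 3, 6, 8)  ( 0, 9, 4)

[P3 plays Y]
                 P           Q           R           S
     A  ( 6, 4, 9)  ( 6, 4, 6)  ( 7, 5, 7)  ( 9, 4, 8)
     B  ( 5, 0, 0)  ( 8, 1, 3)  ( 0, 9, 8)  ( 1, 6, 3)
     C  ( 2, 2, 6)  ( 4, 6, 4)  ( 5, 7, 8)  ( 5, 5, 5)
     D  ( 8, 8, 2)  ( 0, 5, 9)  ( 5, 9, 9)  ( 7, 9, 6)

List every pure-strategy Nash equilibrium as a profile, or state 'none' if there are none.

Nash profiles: (A,R,X)

(A,P,X): not NE [P2→S gives 9>1; P3→Y gives 9>7]
(A,P,Y): not NE [P1→D gives 8>6; P2→R gives 5>4]
(A,Q,X): not NE [P1→C gives 7>3; P3→Y gives 6>3]
(A,Q,Y): not NE [P1→B gives 8>6; P2→R gives 5>4]
(A,R,X): NE
(A,R,Y): not NE [P3→X gives 8>7]
(A,S,X): not NE [P1→C gives 9>4; P3→Y gives 8>4]
(A,S,Y): not NE [P2→R gives 5>4]
(B,P,X): not NE [P1→A gives 8>2]
(B,P,Y): not NE [P1→D gives 8>5; P2→R gives 9>0; P3→X gives 6>0]
(B,Q,X): not NE [P2→P gives 7>6]
(B,Q,Y): not NE [P2→R gives 9>1; P3→X gives 6>3]
(B,R,X): not NE [P1→D gives 3>0; P2→P gives 7>3; P3→Y gives 8>3]
(B,R,Y): not NE [P1→A gives 7>0]
(B,S,X): not NE [P2→P gives 7>4]
(B,S,Y): not NE [P1→A gives 9>1; P2→R gives 9>6; P3→X gives 9>3]
(C,P,X): not NE [P1→A gives 8>0; P2→S gives 6>1; P3→Y gives 6>2]
(C,P,Y): not NE [P1→D gives 8>2; P2→R gives 7>2]
(C,Q,X): not NE [P2→S gives 6>4]
(C,Q,Y): not NE [P1→B gives 8>4; P2→R gives 7>6; P3→X gives 7>4]
(C,R,X): not NE [P1→D gives 3>0; P2→S gives 6>4]
(C,R,Y): not NE [P1→A gives 7>5; P3→X gives 9>8]
(C,S,X): not NE [P3→Y gives 5>4]
(C,S,Y): not NE [P1→A gives 9>5; P2→R gives 7>5]
(D,P,X): not NE [P1→A gives 8>0; P2→S gives 9>8; P3→Y gives 2>1]
(D,P,Y): not NE [P2→S gives 9>8]
(D,Q,X): not NE [P1→C gives 7>1; P2→S gives 9>8; P3→Y gives 9>6]
(D,Q,Y): not NE [P1→B gives 8>0; P2→S gives 9>5]
(D,R,X): not NE [P2→S gives 9>6; P3→Y gives 9>8]
(D,R,Y): not NE [P1→A gives 7>5]
(D,S,X): not NE [P1→C gives 9>0; P3→Y gives 6>4]
(D,S,Y): not NE [P1→A gives 9>7]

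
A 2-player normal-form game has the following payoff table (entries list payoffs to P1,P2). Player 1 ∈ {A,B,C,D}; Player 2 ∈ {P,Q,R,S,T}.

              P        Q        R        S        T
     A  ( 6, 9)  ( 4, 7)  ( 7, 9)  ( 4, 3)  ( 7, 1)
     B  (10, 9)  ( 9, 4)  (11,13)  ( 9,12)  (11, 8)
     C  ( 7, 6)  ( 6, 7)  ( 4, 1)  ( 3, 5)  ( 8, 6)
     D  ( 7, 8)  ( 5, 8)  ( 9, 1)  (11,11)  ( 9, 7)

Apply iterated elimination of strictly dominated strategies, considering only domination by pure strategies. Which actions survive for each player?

Survivors P1:{B,D} P2:{R,S}

P1 drop A (B beats it: P:10>6 Q:9>4 R:11>7 S:9>4 T:11>7)
P1 drop C (B beats it: P:10>7 Q:9>6 R:11>4 S:9>3 T:11>8)
P2 drop P (S beats it: B:12>9 D:11>8)
P2 drop Q (S beats it: B:12>4 D:11>8)
P2 drop T (S beats it: B:12>8 D:11>7)
P1→{B,D} P2→{R,S}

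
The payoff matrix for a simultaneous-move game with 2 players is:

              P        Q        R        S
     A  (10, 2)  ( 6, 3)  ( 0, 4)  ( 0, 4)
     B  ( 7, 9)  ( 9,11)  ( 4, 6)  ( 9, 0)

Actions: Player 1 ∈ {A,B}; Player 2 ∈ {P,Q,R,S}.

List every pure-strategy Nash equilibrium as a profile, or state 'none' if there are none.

PSNE = {(B,Q)}

(A,P): not NE [P2→S gives 4>2]
(A,Q): not NE [P1→B gives 9>6; P2→S gives 4>3]
(A,R): not NE [P1→B gives 4>0]
(A,S): not NE [P1→B gives 9>0]
(B,P): not NE [P1→A gives 10>7; P2→Q gives 11>9]
(B,Q): NE
(B,R): not NE [P2→Q gives 11>6]
(B,S): not NE [P2→Q gives 11>0]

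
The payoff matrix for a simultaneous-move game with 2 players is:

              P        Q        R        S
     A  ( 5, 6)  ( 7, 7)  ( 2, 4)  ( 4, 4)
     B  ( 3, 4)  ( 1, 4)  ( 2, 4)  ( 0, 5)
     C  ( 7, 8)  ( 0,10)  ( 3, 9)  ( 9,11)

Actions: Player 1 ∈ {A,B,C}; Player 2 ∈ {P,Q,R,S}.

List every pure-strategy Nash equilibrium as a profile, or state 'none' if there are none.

(A,P): not NE [P1→C gives 7>5; P2→Q gives 7>6]
(A,Q): NE
(A,R): not NE [P1→C gives 3>2; P2→Q gives 7>4]
(A,S): not NE [P1→C gives 9>4; P2→Q gives 7>4]
(B,P): not NE [P1→C gives 7>3; P2→S gives 5>4]
(B,Q): not NE [P1→A gives 7>1; P2→S gives 5>4]
(B,R): not NE [P1→C gives 3>2; P2→S gives 5>4]
(B,S): not NE [P1→C gives 9>0]
(C,P): not NE [P2→S gives 11>8]
(C,Q): not NE [P1→A gives 7>0; P2→S gives 11>10]
(C,R): not NE [P2→S gives 11>9]
(C,S): NE

NE set: (A,Q), (C,S)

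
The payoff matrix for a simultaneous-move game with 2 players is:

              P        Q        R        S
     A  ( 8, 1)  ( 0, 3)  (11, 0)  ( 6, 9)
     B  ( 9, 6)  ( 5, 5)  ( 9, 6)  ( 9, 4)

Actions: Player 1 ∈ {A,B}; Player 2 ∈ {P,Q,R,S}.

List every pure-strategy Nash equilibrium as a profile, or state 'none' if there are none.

PSNE = {(B,P)}

(A,P): not NE [P1→B gives 9>8; P2→S gives 9>1]
(A,Q): not NE [P1→B gives 5>0; P2→S gives 9>3]
(A,R): not NE [P2→S gives 9>0]
(A,S): not NE [P1→B gives 9>6]
(B,P): NE
(B,Q): not NE [P2→R gives 6>5]
(B,R): not NE [P1→A gives 11>9]
(B,S): not NE [P2→R gives 6>4]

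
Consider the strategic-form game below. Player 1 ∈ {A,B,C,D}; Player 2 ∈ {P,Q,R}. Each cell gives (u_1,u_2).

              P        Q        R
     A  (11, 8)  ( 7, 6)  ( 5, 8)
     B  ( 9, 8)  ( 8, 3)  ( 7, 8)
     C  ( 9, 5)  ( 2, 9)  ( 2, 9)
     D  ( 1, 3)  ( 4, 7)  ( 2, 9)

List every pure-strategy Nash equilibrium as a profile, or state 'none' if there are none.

NE set: (A,P), (B,R)

(A,P): NE
(A,Q): not NE [P1→B gives 8>7; P2→R gives 8>6]
(A,R): not NE [P1→B gives 7>5]
(B,P): not NE [P1→A gives 11>9]
(B,Q): not NE [P2→R gives 8>3]
(B,R): NE
(C,P): not NE [P1→A gives 11>9; P2→R gives 9>5]
(C,Q): not NE [P1→B gives 8>2]
(C,R): not NE [P1→B gives 7>2]
(D,P): not NE [P1→A gives 11>1; P2→R gives 9>3]
(D,Q): not NE [P1→B gives 8>4; P2→R gives 9>7]
(D,R): not NE [P1→B gives 7>2]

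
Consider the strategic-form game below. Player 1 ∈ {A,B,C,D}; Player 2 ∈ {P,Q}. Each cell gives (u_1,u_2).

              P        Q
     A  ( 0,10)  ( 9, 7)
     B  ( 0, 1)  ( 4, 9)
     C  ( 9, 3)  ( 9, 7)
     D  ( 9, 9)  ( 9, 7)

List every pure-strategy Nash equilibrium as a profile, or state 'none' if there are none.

PSNE = {(C,Q), (D,P)}

(A,P): not NE [P1→D gives 9>0]
(A,Q): not NE [P2→P gives 10>7]
(B,P): not NE [P1→D gives 9>0; P2→Q gives 9>1]
(B,Q): not NE [P1→D gives 9>4]
(C,P): not NE [P2→Q gives 7>3]
(C,Q): NE
(D,P): NE
(D,Q): not NE [P2→P gives 9>7]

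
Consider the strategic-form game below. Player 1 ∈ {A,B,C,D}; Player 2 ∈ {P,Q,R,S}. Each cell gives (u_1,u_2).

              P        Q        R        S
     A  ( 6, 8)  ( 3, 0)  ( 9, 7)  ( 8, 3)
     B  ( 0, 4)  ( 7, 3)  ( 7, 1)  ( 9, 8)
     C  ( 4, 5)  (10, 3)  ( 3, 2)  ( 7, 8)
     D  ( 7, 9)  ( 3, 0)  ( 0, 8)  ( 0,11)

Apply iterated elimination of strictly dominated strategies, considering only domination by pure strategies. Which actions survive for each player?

Remaining: P1:{A,B,D} P2:{P,S}

P2 drop Q (P beats it: A:8>0 B:4>3 C:5>3 D:9>0)
P1 drop C (A beats it: P:6>4 R:9>3 S:8>7)
P2 drop R (P beats it: A:8>7 B:4>1 D:9>8)
P1→{A,B,D} P2→{P,S}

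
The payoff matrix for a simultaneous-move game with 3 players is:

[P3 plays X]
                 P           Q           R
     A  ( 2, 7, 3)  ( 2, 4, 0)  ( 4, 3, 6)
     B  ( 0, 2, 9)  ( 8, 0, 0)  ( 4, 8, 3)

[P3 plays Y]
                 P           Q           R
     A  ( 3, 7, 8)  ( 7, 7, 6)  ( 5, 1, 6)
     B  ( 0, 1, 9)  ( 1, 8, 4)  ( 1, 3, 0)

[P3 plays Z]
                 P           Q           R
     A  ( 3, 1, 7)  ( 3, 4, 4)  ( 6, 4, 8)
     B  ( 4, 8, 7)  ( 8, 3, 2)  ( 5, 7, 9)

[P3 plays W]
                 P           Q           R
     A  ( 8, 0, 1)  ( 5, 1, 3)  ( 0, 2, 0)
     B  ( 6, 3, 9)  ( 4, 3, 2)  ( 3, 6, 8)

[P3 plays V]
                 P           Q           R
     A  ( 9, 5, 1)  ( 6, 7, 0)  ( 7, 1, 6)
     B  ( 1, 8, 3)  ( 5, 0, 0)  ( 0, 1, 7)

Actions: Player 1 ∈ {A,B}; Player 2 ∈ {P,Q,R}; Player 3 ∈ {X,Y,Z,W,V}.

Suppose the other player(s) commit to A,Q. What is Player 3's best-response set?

BR_3 = {Y}

u_3(X vs A,Q) = 0
u_3(Y vs A,Q) = 6
u_3(Z vs A,Q) = 4
u_3(W vs A,Q) = 3
u_3(V vs A,Q) = 0
max payoff 6 at {Y}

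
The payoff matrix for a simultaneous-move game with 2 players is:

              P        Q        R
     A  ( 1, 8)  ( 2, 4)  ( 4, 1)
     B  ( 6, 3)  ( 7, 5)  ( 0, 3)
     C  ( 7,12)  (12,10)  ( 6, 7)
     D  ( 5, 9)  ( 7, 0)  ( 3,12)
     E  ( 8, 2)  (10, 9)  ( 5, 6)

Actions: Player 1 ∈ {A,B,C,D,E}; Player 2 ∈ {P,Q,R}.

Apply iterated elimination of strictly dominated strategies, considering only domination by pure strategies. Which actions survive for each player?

IESDS → P1:{C,E} P2:{P,Q}

P1 drop A (C beats it: P:7>1 Q:12>2 R:6>4)
P1 drop B (C beats it: P:7>6 Q:12>7 R:6>0)
P1 drop D (C beats it: P:7>5 Q:12>7 R:6>3)
P2 drop R (Q beats it: C:10>7 E:9>6)
P1→{C,E} P2→{P,Q}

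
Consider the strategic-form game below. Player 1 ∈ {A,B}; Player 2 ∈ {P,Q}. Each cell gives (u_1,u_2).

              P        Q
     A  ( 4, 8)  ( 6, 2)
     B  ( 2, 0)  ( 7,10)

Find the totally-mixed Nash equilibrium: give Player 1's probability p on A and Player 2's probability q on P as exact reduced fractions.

(p,q) = (5/8, 1/3)

P1 indiff ⇒ q·4+(1-q)·6 = q·2+(1-q)·7 ⇒ q(2) = (1-q)(1) ⇒ q = 1/3
P2 indiff ⇒ p·8+(1-p)·0 = p·2+(1-p)·10 ⇒ p(6) = (1-p)(10) ⇒ p = 5/8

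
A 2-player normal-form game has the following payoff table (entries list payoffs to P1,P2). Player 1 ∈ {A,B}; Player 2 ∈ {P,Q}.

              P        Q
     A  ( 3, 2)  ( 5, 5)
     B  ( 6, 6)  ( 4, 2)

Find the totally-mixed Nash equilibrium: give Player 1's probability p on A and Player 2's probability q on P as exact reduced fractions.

P1 indiff ⇒ q·3+(1-q)·5 = q·6+(1-q)·4 ⇒ q(-3) = (1-q)(-1) ⇒ q = 1/4
P2 indiff ⇒ p·2+(1-p)·6 = p·5+(1-p)·2 ⇒ p(-3) = (1-p)(-4) ⇒ p = 4/7

p=4/7, q=1/4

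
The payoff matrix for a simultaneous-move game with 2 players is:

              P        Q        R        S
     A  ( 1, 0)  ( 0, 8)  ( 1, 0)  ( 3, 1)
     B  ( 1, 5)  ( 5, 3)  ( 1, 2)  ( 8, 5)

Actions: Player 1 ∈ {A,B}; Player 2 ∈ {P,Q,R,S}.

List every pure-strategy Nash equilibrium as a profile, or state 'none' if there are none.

(A,P): not NE [P2→Q gives 8>0]
(A,Q): not NE [P1→B gives 5>0]
(A,R): not NE [P2→Q gives 8>0]
(A,S): not NE [P1→B gives 8>3; P2→Q gives 8>1]
(B,P): NE
(B,Q): not NE [P2→S gives 5>3]
(B,R): not NE [P2→S gives 5>2]
(B,S): NE

PSNE = {(B,P), (B,S)}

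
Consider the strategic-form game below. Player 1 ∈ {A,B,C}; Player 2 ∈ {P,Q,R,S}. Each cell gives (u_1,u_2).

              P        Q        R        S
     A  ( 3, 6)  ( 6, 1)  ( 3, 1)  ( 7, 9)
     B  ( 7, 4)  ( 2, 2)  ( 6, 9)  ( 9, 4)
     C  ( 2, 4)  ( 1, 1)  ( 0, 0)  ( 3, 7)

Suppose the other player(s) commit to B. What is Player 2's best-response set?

u_2(P vs B) = 4
u_2(Q vs B) = 2
u_2(R vs B) = 9
u_2(S vs B) = 4
max payoff 9 at {R}

P2 best: {R}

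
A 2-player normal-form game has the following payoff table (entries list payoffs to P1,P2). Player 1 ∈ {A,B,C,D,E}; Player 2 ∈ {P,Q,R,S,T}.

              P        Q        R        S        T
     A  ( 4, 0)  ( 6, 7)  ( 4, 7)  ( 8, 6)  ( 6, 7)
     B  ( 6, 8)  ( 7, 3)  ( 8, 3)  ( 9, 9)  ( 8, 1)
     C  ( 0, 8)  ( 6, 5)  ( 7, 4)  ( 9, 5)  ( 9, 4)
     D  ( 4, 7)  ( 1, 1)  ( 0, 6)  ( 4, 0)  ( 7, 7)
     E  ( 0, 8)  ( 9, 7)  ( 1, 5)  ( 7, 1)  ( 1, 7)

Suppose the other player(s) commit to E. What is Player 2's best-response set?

P2 best: {P}

u_2(P vs E) = 8
u_2(Q vs E) = 7
u_2(R vs E) = 5
u_2(S vs E) = 1
u_2(T vs E) = 7
max payoff 8 at {P}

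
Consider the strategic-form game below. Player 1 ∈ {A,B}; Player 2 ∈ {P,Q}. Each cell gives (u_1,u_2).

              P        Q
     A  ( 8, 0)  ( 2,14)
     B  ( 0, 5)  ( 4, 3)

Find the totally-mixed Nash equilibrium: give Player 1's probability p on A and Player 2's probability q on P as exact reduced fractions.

P1 indiff ⇒ q·8+(1-q)·2 = q·0+(1-q)·4 ⇒ q(8) = (1-q)(2) ⇒ q = 1/5
P2 indiff ⇒ p·0+(1-p)·5 = p·14+(1-p)·3 ⇒ p(-14) = (1-p)(-2) ⇒ p = 1/8

p=1/8, q=1/5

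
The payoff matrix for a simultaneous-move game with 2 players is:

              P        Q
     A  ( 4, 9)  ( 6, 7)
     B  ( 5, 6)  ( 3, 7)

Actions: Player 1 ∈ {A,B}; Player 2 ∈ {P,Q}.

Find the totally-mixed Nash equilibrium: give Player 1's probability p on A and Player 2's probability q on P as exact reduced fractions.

P1 indiff ⇒ q·4+(1-q)·6 = q·5+(1-q)·3 ⇒ q(-1) = (1-q)(-3) ⇒ q = 3/4
P2 indiff ⇒ p·9+(1-p)·6 = p·7+(1-p)·7 ⇒ p(2) = (1-p)(1) ⇒ p = 1/3

(p,q) = (1/3, 3/4)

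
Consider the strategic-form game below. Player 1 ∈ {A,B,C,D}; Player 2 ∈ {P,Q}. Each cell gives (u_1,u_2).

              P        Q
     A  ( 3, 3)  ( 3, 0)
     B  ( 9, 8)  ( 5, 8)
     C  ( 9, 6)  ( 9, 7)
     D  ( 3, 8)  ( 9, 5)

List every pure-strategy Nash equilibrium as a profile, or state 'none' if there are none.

PSNE = {(B,P), (C,Q)}

(A,P): not NE [P1→C gives 9>3]
(A,Q): not NE [P1→D gives 9>3; P2→P gives 3>0]
(B,P): NE
(B,Q): not NE [P1→D gives 9>5]
(C,P): not NE [P2→Q gives 7>6]
(C,Q): NE
(D,P): not NE [P1→C gives 9>3]
(D,Q): not NE [P2→P gives 8>5]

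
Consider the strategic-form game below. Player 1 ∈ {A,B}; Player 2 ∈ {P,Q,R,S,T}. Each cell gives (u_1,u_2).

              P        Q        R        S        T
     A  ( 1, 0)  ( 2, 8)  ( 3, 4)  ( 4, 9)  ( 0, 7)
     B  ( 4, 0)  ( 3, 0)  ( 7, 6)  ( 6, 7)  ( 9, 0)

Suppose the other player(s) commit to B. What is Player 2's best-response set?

u_2(P vs B) = 0
u_2(Q vs B) = 0
u_2(R vs B) = 6
u_2(S vs B) = 7
u_2(T vs B) = 0
max payoff 7 at {S}

P2 best: {S}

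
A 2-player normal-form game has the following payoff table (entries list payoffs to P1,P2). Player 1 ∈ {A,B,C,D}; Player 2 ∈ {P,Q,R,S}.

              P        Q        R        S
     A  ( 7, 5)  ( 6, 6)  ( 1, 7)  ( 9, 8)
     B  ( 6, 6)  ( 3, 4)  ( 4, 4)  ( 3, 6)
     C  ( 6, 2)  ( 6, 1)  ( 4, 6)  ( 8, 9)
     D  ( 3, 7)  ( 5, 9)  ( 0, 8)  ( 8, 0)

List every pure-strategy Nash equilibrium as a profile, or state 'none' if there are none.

(A,P): not NE [P2→S gives 8>5]
(A,Q): not NE [P2→S gives 8>6]
(A,R): not NE [P1→C gives 4>1; P2→S gives 8>7]
(A,S): NE
(B,P): not NE [P1→A gives 7>6]
(B,Q): not NE [P1→C gives 6>3; P2→S gives 6>4]
(B,R): not NE [P2→S gives 6>4]
(B,S): not NE [P1→A gives 9>3]
(C,P): not NE [P1→A gives 7>6; P2→S gives 9>2]
(C,Q): not NE [P2→S gives 9>1]
(C,R): not NE [P2→S gives 9>6]
(C,S): not NE [P1→A gives 9>8]
(D,P): not NE [P1→A gives 7>3; P2→Q gives 9>7]
(D,Q): not NE [P1→C gives 6>5]
(D,R): not NE [P1→C gives 4>0; P2→Q gives 9>8]
(D,S): not NE [P1→A gives 9>8; P2→Q gives 9>0]

NE set: (A,S)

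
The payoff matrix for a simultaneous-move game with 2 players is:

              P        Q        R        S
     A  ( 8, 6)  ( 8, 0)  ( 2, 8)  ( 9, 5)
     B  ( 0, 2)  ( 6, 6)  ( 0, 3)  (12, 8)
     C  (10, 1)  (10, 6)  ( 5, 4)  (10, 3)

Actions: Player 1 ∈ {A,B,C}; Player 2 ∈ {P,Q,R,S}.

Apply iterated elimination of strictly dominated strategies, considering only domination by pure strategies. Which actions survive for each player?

P1 drop A (C beats it: P:10>8 Q:10>8 R:5>2 S:10>9)
P2 drop P (Q beats it: B:6>2 C:6>1)
P2 drop R (Q beats it: B:6>3 C:6>4)
P1→{B,C} P2→{Q,S}

Survivors P1:{B,C} P2:{Q,S}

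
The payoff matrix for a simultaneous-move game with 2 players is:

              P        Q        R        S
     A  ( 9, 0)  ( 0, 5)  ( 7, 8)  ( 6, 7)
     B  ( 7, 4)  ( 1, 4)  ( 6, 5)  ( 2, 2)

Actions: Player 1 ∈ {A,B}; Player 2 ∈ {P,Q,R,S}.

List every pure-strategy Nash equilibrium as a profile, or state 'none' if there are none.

NE set: (A,R)

(A,P): not NE [P2→R gives 8>0]
(A,Q): not NE [P1→B gives 1>0; P2→R gives 8>5]
(A,R): NE
(A,S): not NE [P2→R gives 8>7]
(B,P): not NE [P1→A gives 9>7; P2→R gives 5>4]
(B,Q): not NE [P2→R gives 5>4]
(B,R): not NE [P1→A gives 7>6]
(B,S): not NE [P1→A gives 6>2; P2→R gives 5>2]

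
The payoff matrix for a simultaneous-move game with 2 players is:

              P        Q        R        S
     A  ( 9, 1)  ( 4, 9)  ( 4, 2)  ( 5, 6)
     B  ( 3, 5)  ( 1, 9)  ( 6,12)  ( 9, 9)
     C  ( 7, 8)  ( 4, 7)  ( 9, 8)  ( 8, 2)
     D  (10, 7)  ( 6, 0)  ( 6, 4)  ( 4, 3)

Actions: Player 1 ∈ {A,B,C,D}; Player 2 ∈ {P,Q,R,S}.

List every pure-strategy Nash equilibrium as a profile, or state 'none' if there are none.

(A,P): not NE [P1→D gives 10>9; P2→Q gives 9>1]
(A,Q): not NE [P1→D gives 6>4]
(A,R): not NE [P1→C gives 9>4; P2→Q gives 9>2]
(A,S): not NE [P1→B gives 9>5; P2→Q gives 9>6]
(B,P): not NE [P1→D gives 10>3; P2→R gives 12>5]
(B,Q): not NE [P1→D gives 6>1; P2→R gives 12>9]
(B,R): not NE [P1→C gives 9>6]
(B,S): not NE [P2→R gives 12>9]
(C,P): not NE [P1→D gives 10>7]
(C,Q): not NE [P1→D gives 6>4; P2→R gives 8>7]
(C,R): NE
(C,S): not NE [P1→B gives 9>8; P2→R gives 8>2]
(D,P): NE
(D,Q): not NE [P2→P gives 7>0]
(D,R): not NE [P1→C gives 9>6; P2→P gives 7>4]
(D,S): not NE [P1→B gives 9>4; P2→P gives 7>3]

NE set: (C,R), (D,P)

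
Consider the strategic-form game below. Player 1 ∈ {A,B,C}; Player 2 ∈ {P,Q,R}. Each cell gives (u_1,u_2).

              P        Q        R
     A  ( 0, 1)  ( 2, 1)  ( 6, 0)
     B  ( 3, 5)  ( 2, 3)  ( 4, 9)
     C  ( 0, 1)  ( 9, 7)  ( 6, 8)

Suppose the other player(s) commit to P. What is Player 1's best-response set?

BR_1 = {B}

u_1(A vs P) = 0
u_1(B vs P) = 3
u_1(C vs P) = 0
max payoff 3 at {B}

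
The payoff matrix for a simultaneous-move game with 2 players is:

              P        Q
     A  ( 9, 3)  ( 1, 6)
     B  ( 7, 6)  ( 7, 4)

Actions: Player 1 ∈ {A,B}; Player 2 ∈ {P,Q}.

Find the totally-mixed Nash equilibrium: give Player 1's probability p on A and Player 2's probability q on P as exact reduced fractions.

P1 indiff ⇒ q·9+(1-q)·1 = q·7+(1-q)·7 ⇒ q(2) = (1-q)(6) ⇒ q = 3/4
P2 indiff ⇒ p·3+(1-p)·6 = p·6+(1-p)·4 ⇒ p(-3) = (1-p)(-2) ⇒ p = 2/5

p=2/5, q=3/4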